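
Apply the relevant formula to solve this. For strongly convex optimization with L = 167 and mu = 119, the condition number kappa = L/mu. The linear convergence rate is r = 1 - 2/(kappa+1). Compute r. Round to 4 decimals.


Step 1: Compute the condition number.
kappa = L/mu = 167/119 = 1.4034
Step 2: Compute the convergence rate.
r = 1 - 2/(kappa + 1) = 1 - 2*mu/(L + mu) = (L - mu)/(L + mu) = 48/286 = 0.1678


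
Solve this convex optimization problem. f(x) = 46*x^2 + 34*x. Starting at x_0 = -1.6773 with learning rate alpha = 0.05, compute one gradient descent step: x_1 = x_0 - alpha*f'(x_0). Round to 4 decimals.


We compute the gradient at x_0 and apply the update.
f'(x) = 92*x + 34
f'(-1.6773) = 92*-1.6773 + 34 = -120.3116
x_1 = -1.6773 - 0.05*-120.3116 = 4.3383


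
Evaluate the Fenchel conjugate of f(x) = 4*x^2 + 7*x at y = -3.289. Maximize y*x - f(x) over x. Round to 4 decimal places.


f*(y) = sup_x {y*x - a*x^2 - b*x} = sup_x {(y-b)*x - a*x^2}
FOC: (y - b) - 2a*x = 0 => x* = (y - b)/(2a)
x* = (-3.289 - 7)/(2*4) = -1.2861
f*(-3.289) = (y-b)^2/(4a) = (-3.289 - 7)^2/(4*4)
= 105.8635/16 = 6.6165


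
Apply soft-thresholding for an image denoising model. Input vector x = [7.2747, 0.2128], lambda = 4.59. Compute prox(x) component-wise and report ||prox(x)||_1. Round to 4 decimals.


Soft-thresholding with lambda = 4.59:
prox(7.2747) = sign(7.2747)*max(|7.2747| - 4.59, 0) = 2.6847
prox(0.2128) = sign(0.2128)*max(|0.2128| - 4.59, 0) = 0.0
prox(x) = [2.6847, 0.0]
||prox(x)||_1 = 2.6847 + 0.0 = 2.6847


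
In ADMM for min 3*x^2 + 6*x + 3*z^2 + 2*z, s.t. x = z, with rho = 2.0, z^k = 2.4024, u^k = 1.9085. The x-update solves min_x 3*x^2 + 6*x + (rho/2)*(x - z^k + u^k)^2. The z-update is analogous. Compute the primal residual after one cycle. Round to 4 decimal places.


ADMM iteration with rho = 2.0, z^k = 2.4024, u^k = 1.9085
Step 1: x-update.
Minimize 3*x^2 + 6*x + (2.0/2)*(x - 2.4024 + 1.9085)^2
FOC: (2*3 + 2.0)*x = -6 + 2.0*(2.4024 - 1.9085)
x^{k+1} = -0.6265
Step 2: z-update.
Minimize 3*z^2 + 2*z + (2.0/2)*(-0.6265 - z + 1.9085)^2
FOC: (2*3 + 2.0)*z = -2 + 2.0*(-0.6265 + 1.9085)
z^{k+1} = 0.0705
Step 3: u-update.
u^{k+1} = 1.9085 - 0.6265 - 0.0705 = 1.2115
Step 4: Primal residual = |-0.6265 - 0.0705| = 0.697


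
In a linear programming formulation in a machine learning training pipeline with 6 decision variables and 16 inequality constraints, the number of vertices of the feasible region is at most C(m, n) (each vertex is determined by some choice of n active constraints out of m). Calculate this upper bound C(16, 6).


Each vertex corresponds to some choice of n active constraints out of m, so the number of vertices is at most C(m, n) = m! / (n!(m-n)!).
m = 16, n = 6
Numerator: 16 * 15 * 14 * 13 * 12 * 11
Denominator: 6! = 720
C(16, 6) = 8008


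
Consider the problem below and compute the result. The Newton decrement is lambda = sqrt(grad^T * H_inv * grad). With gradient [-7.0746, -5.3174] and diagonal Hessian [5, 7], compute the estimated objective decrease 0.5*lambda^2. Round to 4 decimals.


Step 1: H is diagonal, so H^(-1) * g = [-1.4149, -0.7596].
Step 2: g^T H^(-1) g = sum_i g_i^2 / H_ii
  = (-7.0746)^2/5 + (-5.3174)^2/7
  = 10.01 + 4.0392 = 14.0492
Step 3: Objective decrease = 0.5 * g^T H^(-1) g = 7.0246


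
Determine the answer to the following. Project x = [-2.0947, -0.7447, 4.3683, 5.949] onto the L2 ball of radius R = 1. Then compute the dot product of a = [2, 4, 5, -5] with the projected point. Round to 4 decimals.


Step 1: Compute ||x|| (intermediates to 6 decimals).
||x|| = sqrt((-2.0947)^2 + (-0.7447)^2 + 4.3683^2 + 5.949^2) = 7.708112
Step 2: Project.
Since ||x|| > R, scale = R/||x|| = 1/7.708112 = 0.129733, proj(x) = scale * x
proj(x) = [-0.271752, -0.096612, 0.566713, 0.771782]
Step 3: Dot product.
a^T * proj(x) = 2*(-0.271752) + 4*(-0.096612) + 5*0.566713 - 5*0.771782 = -1.9553


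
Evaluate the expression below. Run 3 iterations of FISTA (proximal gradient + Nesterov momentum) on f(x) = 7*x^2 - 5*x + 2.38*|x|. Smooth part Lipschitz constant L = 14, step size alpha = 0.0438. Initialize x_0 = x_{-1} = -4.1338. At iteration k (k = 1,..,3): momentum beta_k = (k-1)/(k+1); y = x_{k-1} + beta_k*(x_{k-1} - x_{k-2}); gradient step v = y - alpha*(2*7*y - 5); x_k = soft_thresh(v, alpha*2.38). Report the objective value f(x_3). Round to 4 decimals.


FISTA on f(x) = 7*x^2 - 5*x + 2.38*|x|
L = 14, alpha = 0.0438
Iteration 1: beta = 0.0, y = -4.1338 + 0.0*(-4.1338 + 4.1338) = -4.1338
  grad(y) = -62.8732, v = y - alpha*grad = -1.38
  prox(v) = soft_thresh(-1.38, 0.1042) = -1.2757
Iteration 2: beta = 0.3333, y = -1.2757 + 0.3333*(-1.2757 + 4.1338) = -0.323
  grad(y) = -9.5222, v = y - alpha*grad = 0.0941
  prox(v) = soft_thresh(0.0941, 0.1042) = 0.0
Iteration 3: beta = 0.5, y = 0.0 + 0.5*(0.0 + 1.2757) = 0.6379
  grad(y) = 3.93, v = y - alpha*grad = 0.4657
  prox(v) = soft_thresh(0.4657, 0.1042) = 0.3615
f(x_3) = 7*0.3615^2 - 5*0.3615 + 2.38*|0.3615| = -0.0324


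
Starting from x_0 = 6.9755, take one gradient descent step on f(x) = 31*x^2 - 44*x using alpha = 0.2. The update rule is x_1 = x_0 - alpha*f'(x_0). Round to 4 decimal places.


We compute the gradient at x_0 and apply the update.
f'(x) = 62*x - 44
f'(6.9755) = 62*6.9755 - 44 = 388.481
x_1 = 6.9755 - 0.2*388.481 = -70.7207


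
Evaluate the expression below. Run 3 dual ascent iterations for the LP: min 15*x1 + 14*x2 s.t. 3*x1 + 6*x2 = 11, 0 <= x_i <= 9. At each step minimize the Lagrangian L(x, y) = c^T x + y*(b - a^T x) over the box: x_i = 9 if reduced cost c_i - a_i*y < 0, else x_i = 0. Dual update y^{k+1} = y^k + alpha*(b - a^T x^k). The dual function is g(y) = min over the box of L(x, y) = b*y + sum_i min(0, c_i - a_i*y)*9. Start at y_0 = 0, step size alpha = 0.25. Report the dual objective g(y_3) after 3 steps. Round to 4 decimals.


Dual ascent for LP: min 15*x1 + 14*x2, 3*x1 + 6*x2 = 11, 0 <= x_i <= 9
Step 1: y^k = 0.0, reduced costs: (15.0, 14.0)
  x^k = (0.0, 0.0), subgradient = b - a^T x = 11.0
  y^{k+1} = 0.0 + 0.25*11.0 = 2.75
Step 2: y^k = 2.75, reduced costs: (6.75, -2.5)
  x^k = (0.0, 9.0), subgradient = b - a^T x = -43.0
  y^{k+1} = 2.75 + 0.25*-43.0 = -8.0
Step 3: y^k = -8.0, reduced costs: (39.0, 62.0)
  x^k = (0.0, 0.0), subgradient = b - a^T x = 11.0
  y^{k+1} = -8.0 + 0.25*11.0 = -5.25
Dual objective at y_3 = -5.25: reduced costs (30.75, 45.5), box minimizer x = (0.0, 0.0)
g(y_3) = b*y + (c1 - a1*y)*x1 + (c2 - a2*y)*x2 = 11*(-5.25) + 30.75*0.0 + 45.5*0.0 = -57.75 + 0.0 + 0.0 = -57.75


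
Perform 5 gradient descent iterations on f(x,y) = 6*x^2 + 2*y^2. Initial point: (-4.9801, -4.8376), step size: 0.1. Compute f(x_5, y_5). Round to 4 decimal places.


Gradient descent on f(x,y) = 6*x^2 + 2*y^2.
Starting point: (-4.9801, -4.8376), alpha = 0.1
Step 1: grad_x = 2*6*-4.9801 = -59.7612, grad_y = 2*2*-4.8376 = -19.3504
  x_1 = -4.9801 - 0.1*-59.7612 = 0.996
  y_1 = -4.8376 - 0.1*-19.3504 = -2.9026
Step 2: grad_x = 2*6*0.996 = 11.9522, grad_y = 2*2*-2.9026 = -11.6102
  x_2 = 0.996 - 0.1*11.9522 = -0.1992
  y_2 = -2.9026 - 0.1*-11.6102 = -1.7415
Step 3: grad_x = 2*6*-0.1992 = -2.3904, grad_y = 2*2*-1.7415 = -6.9661
  x_3 = -0.1992 - 0.1*-2.3904 = 0.0398
  y_3 = -1.7415 - 0.1*-6.9661 = -1.0449
Step 4: grad_x = 2*6*0.0398 = 0.4781, grad_y = 2*2*-1.0449 = -4.1797
  x_4 = 0.0398 - 0.1*0.4781 = -0.008
  y_4 = -1.0449 - 0.1*-4.1797 = -0.627
Step 5: grad_x = 2*6*-0.008 = -0.0956, grad_y = 2*2*-0.627 = -2.5078
  x_5 = -0.008 - 0.1*-0.0956 = 0.0016
  y_5 = -0.627 - 0.1*-2.5078 = -0.3762
f(0.0016, -0.3762) = 6*0.0016^2 + 2*(-0.3762)^2 = 0.283


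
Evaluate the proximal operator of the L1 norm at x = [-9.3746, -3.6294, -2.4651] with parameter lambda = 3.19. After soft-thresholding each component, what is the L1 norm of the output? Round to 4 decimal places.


Soft-thresholding with lambda = 3.19:
prox(-9.3746) = sign(-9.3746)*max(|-9.3746| - 3.19, 0) = -6.1846
prox(-3.6294) = sign(-3.6294)*max(|-3.6294| - 3.19, 0) = -0.4394
prox(-2.4651) = sign(-2.4651)*max(|-2.4651| - 3.19, 0) = 0.0
prox(x) = [-6.1846, -0.4394, 0.0]
||prox(x)||_1 = 6.1846 + 0.4394 + 0.0 = 6.624


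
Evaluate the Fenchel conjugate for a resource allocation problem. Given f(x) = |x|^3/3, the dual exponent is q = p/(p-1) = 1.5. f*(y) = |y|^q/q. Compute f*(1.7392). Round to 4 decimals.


The conjugate exponent q satisfies 1/p + 1/q = 1.
p = 3, so q = 3/(3 - 1) = 1.5
|y|^q = 1.7392^1.5 = 2.2936
f*(1.7392) = 2.2936 / 1.5 = 1.5291


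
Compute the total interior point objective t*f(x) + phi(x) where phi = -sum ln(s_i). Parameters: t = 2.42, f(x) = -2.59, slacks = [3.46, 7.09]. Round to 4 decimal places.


Step 1: Compute log-barrier.
ln values: [1.2413, 1.9587]
phi = -(1.2413 + 1.9587) = -3.2
Step 2: Compute augmented objective.
t*f(x) = 2.42*-2.59 = -6.2678
Total = -6.2678 - 3.2 = -9.4678


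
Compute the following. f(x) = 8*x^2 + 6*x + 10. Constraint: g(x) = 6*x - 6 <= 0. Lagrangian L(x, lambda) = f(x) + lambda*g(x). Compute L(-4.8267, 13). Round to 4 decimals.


Step 1: Evaluate f(x).
f(-4.8267) = 8*(-4.8267)^2 + 6*(-4.8267) + 10 = 167.4161
Step 2: Evaluate g(x).
g(-4.8267) = 6*-4.8267 - 6 = -34.9602
Step 3: Compute Lagrangian.
L = 167.4161 + 13*-34.9602 = -287.0665


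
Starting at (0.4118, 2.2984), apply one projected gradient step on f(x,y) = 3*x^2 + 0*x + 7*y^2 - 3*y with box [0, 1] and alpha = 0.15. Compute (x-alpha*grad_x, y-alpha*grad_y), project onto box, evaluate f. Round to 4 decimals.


Step 1: Compute gradient at (0.4118, 2.2984).
grad_x = 2*3*0.4118 + 0 = 2.4708
grad_y = 2*7*2.2984 - 3 = 29.1776
Step 2: Gradient step.
x_raw = 0.4118 - 0.15*2.4708 = 0.0412
y_raw = 2.2984 - 0.15*29.1776 = -2.0782
Step 3: Project onto [0, 1].
x_proj = clip(0.0412) = 0.0412
y_proj = clip(-2.0782) = 0.0
Step 4: Evaluate f.
f(0.0412, 0.0) = 0.0051


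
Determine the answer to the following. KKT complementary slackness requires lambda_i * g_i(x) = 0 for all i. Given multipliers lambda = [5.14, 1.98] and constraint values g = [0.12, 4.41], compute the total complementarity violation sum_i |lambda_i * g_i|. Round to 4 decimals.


KKT complementary slackness check:
lambda_1 * g_1 = 5.14 * 0.12 = 0.6168
lambda_2 * g_2 = 1.98 * 4.41 = 8.7318
Total violation = 0.6168 + 8.7318 = 9.3486


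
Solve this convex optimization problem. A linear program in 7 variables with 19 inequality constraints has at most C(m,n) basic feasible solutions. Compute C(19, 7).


Each vertex corresponds to some choice of n active constraints out of m, so the number of vertices is at most C(m, n) = m! / (n!(m-n)!).
m = 19, n = 7
Numerator: 19 * 18 * 17 * 16 * 15 * 14 * 13
Denominator: 7! = 5040
C(19, 7) = 50388


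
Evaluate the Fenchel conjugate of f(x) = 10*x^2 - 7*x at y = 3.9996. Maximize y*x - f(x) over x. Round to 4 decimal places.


f*(y) = sup_x {y*x - a*x^2 - b*x} = sup_x {(y-b)*x - a*x^2}
FOC: (y - b) - 2a*x = 0 => x* = (y - b)/(2a)
x* = (3.9996 + 7)/(2*10) = 0.55
f*(3.9996) = (y-b)^2/(4a) = (3.9996 + 7)^2/(4*10)
= 120.9912/40 = 3.0248


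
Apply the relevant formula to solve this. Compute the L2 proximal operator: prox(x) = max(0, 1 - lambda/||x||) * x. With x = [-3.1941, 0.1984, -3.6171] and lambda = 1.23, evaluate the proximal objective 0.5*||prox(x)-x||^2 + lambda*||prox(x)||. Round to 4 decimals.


Step 1: Compute ||x||.
||x|| = 4.8296
Step 2: Compute scaling factor.
scale = max(0, 1 - 1.23/4.8296) = 0.7453
Step 3: prox(x) = [-2.3806, 0.1479, -2.6959]
||prox(x)|| = 3.5996
Step 4: Proximal objective.
0.5*||prox-x||^2 = 0.7565
lambda*||prox|| = 4.4275
Total = 5.184


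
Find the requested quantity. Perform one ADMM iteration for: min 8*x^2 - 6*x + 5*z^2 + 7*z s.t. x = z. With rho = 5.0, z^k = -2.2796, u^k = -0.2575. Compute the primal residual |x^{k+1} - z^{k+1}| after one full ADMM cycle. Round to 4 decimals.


ADMM iteration with rho = 5.0, z^k = -2.2796, u^k = -0.2575
Step 1: x-update.
Minimize 8*x^2 - 6*x + (5.0/2)*(x + 2.2796 - 0.2575)^2
FOC: (2*8 + 5.0)*x = 6 + 5.0*(-2.2796 + 0.2575)
x^{k+1} = -0.1957
Step 2: z-update.
Minimize 5*z^2 + 7*z + (5.0/2)*(-0.1957 - z - 0.2575)^2
FOC: (2*5 + 5.0)*z = -7 + 5.0*(-0.1957 - 0.2575)
z^{k+1} = -0.6177
Step 3: u-update.
u^{k+1} = -0.2575 - 0.1957 + 0.6177 = 0.1645
Step 4: Primal residual = |-0.1957 + 0.6177| = 0.422


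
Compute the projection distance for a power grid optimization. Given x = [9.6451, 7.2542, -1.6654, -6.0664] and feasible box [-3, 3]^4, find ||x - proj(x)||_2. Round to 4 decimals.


Project each component onto [-3, 3].
clip(9.6451) = 3.0, clip(7.2542) = 3.0, clip(-1.6654) = -1.6654, clip(-6.0664) = -3.0
Projection = [3.0, 3.0, -1.6654, -3.0]
Squared diffs: [44.1574, 18.0982, 0.0, 9.4028]
Distance = sqrt(71.6584) = 8.4651


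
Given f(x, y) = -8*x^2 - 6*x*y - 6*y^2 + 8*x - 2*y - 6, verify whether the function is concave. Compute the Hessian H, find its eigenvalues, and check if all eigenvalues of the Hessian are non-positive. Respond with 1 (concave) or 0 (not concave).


The Hessian of f(x,y) = -8*x^2 - 6*x*y - 6*y^2 + 8*x - 2*y - 6 is:
H = [[-16, -6], [-6, -12]]
Trace = -16 - 12 = -28
Determinant = -16*-12 - (-6)^2 = 156
Discriminant = (-28)^2 - 4*156 = 160.0
Eigenvalues: lambda_1 = -20.3246, lambda_2 = -7.6754
The function is concave.

1


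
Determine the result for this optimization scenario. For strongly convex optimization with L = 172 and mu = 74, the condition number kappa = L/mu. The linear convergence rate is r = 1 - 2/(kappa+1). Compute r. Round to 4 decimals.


Step 1: Compute the condition number.
kappa = L/mu = 172/74 = 2.3243
Step 2: Compute the convergence rate.
r = 1 - 2/(kappa + 1) = 1 - 2*mu/(L + mu) = (L - mu)/(L + mu) = 98/246 = 0.3984


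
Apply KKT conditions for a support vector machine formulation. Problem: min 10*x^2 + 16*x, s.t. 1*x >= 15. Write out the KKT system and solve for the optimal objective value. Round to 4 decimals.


Step 1: Try lambda = 0 (constraint inactive).
x_unc = -16/(2*10) = -0.8
Check: 1*-0.8 = -0.8 < 15 -- violated!
Step 2: Constraint must be active: 1*x = 15
x* = 15/1 = 15.0
lambda = (2*10*15.0 + 16)/1 = 316.0
Step 3: Compute optimal value.
f(x*) = 10*15.0^2 + 16*15.0 = 2490.0


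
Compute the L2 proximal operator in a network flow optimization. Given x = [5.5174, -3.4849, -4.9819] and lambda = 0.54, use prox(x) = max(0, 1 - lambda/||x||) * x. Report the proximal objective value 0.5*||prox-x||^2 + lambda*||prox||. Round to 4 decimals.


Step 1: Compute ||x||.
||x|| = 8.2101
Step 2: Compute scaling factor.
scale = max(0, 1 - 0.54/8.2101) = 0.9342
Step 3: prox(x) = [5.1545, -3.2557, -4.6542]
||prox(x)|| = 7.6701
Step 4: Proximal objective.
0.5*||prox-x||^2 = 0.1458
lambda*||prox|| = 4.1419
Total = 4.2876


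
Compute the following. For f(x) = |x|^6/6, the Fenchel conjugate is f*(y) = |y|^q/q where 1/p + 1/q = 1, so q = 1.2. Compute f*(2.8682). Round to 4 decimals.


The conjugate exponent q satisfies 1/p + 1/q = 1.
p = 6, so q = 6/(6 - 1) = 1.2
|y|^q = 2.8682^1.2 = 3.541
f*(2.8682) = 3.541 / 1.2 = 2.9509


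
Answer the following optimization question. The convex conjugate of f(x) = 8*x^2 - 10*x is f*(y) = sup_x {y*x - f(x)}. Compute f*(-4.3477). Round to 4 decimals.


f*(y) = sup_x {y*x - a*x^2 - b*x} = sup_x {(y-b)*x - a*x^2}
FOC: (y - b) - 2a*x = 0 => x* = (y - b)/(2a)
x* = (-4.3477 + 10)/(2*8) = 0.3533
f*(-4.3477) = (y-b)^2/(4a) = (-4.3477 + 10)^2/(4*8)
= 31.9485/32 = 0.9984


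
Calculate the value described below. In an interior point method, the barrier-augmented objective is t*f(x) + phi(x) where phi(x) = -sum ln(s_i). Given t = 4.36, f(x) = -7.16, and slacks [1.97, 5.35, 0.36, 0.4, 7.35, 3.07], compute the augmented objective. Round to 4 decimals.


Step 1: Compute log-barrier.
ln values: [0.678, 1.6771, -1.0217, -0.9163, 1.9947, 1.1217]
phi = -(0.678 + 1.6771 - 1.0217 - 0.9163 + 1.9947 + 1.1217) = -3.5336
Step 2: Compute augmented objective.
t*f(x) = 4.36*-7.16 = -31.2176
Total = -31.2176 - 3.5336 = -34.7512


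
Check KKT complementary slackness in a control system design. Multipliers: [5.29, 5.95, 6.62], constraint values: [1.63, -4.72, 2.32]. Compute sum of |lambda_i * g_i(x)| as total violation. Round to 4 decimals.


KKT complementary slackness check:
lambda_1 * g_1 = 5.29 * 1.63 = 8.6227
lambda_2 * g_2 = 5.95 * -4.72 = -28.084
lambda_3 * g_3 = 6.62 * 2.32 = 15.3584
Total violation = 8.6227 + 28.084 + 15.3584 = 52.0651


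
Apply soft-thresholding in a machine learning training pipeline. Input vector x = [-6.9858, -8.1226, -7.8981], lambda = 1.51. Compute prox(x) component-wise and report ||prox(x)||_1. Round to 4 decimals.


Soft-thresholding with lambda = 1.51:
prox(-6.9858) = sign(-6.9858)*max(|-6.9858| - 1.51, 0) = -5.4758
prox(-8.1226) = sign(-8.1226)*max(|-8.1226| - 1.51, 0) = -6.6126
prox(-7.8981) = sign(-7.8981)*max(|-7.8981| - 1.51, 0) = -6.3881
prox(x) = [-5.4758, -6.6126, -6.3881]
||prox(x)||_1 = 5.4758 + 6.6126 + 6.3881 = 18.4765


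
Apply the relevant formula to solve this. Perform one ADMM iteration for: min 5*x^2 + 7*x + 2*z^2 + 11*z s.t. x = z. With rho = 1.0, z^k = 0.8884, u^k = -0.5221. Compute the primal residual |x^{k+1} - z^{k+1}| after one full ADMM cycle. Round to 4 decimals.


ADMM iteration with rho = 1.0, z^k = 0.8884, u^k = -0.5221
Step 1: x-update.
Minimize 5*x^2 + 7*x + (1.0/2)*(x - 0.8884 - 0.5221)^2
FOC: (2*5 + 1.0)*x = -7 + 1.0*(0.8884 + 0.5221)
x^{k+1} = -0.5081
Step 2: z-update.
Minimize 2*z^2 + 11*z + (1.0/2)*(-0.5081 - z - 0.5221)^2
FOC: (2*2 + 1.0)*z = -11 + 1.0*(-0.5081 - 0.5221)
z^{k+1} = -2.406
Step 3: u-update.
u^{k+1} = -0.5221 - 0.5081 + 2.406 = 1.3758
Step 4: Primal residual = |-0.5081 + 2.406| = 1.8979


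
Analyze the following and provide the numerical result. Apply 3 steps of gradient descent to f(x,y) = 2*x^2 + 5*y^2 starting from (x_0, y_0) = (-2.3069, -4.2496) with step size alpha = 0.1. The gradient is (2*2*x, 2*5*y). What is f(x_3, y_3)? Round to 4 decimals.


Gradient descent on f(x,y) = 2*x^2 + 5*y^2.
Starting point: (-2.3069, -4.2496), alpha = 0.1
Step 1: grad_x = 2*2*-2.3069 = -9.2276, grad_y = 2*5*-4.2496 = -42.496
  x_1 = -2.3069 - 0.1*-9.2276 = -1.3841
  y_1 = -4.2496 - 0.1*-42.496 = 0.0
Step 2: grad_x = 2*2*-1.3841 = -5.5366, grad_y = 2*5*0.0 = 0.0
  x_2 = -1.3841 - 0.1*-5.5366 = -0.8305
  y_2 = 0.0 - 0.1*0.0 = 0.0
Step 3: grad_x = 2*2*-0.8305 = -3.3219, grad_y = 2*5*0.0 = 0.0
  x_3 = -0.8305 - 0.1*-3.3219 = -0.4983
  y_3 = 0.0 - 0.1*0.0 = 0.0
f(-0.4983, 0.0) = 2*(-0.4983)^2 + 5*0.0^2 = 0.4966


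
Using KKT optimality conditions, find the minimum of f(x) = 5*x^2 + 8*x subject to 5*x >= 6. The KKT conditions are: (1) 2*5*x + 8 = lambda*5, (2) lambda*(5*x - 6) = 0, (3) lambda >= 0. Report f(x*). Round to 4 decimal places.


Step 1: Try lambda = 0 (constraint inactive).
x_unc = -8/(2*5) = -0.8
Check: 5*-0.8 = -4.0 < 6 -- violated!
Step 2: Constraint must be active: 5*x = 6
x* = 6/5 = 1.2
lambda = (2*5*1.2 + 8)/5 = 4.0
Step 3: Compute optimal value.
f(x*) = 5*1.2^2 + 8*1.2 = 16.8


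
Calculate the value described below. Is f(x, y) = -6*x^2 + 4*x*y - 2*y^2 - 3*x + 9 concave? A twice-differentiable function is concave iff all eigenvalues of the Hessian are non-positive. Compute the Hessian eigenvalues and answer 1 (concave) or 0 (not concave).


The Hessian of f(x,y) = -6*x^2 + 4*x*y - 2*y^2 - 3*x + 9 is:
H = [[-12, 4], [4, -4]]
Trace = -12 - 4 = -16
Determinant = -12*-4 - (4)^2 = 32
Discriminant = (-16)^2 - 4*32 = 128.0
Eigenvalues: lambda_1 = -13.6569, lambda_2 = -2.3431
The function is concave.

1


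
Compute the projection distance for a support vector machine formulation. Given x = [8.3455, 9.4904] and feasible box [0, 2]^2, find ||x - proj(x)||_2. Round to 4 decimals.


Project each component onto [0, 2].
clip(8.3455) = 2.0, clip(9.4904) = 2.0
Projection = [2.0, 2.0]
Squared diffs: [40.2654, 56.1061]
Distance = sqrt(96.3715) = 9.8169


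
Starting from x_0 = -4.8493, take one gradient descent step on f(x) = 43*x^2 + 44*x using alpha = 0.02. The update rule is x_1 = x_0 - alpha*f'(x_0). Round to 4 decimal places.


We compute the gradient at x_0 and apply the update.
f'(x) = 86*x + 44
f'(-4.8493) = 86*-4.8493 + 44 = -373.0398
x_1 = -4.8493 - 0.02*-373.0398 = 2.6115


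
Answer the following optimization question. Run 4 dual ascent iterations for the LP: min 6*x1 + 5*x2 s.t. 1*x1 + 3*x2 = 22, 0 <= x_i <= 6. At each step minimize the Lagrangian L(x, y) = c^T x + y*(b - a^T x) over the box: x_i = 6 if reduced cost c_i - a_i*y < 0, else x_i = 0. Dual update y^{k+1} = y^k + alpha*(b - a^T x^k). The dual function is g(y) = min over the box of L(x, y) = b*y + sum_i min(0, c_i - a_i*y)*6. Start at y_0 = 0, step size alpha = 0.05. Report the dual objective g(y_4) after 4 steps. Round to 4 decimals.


Dual ascent for LP: min 6*x1 + 5*x2, 1*x1 + 3*x2 = 22, 0 <= x_i <= 6
Step 1: y^k = 0.0, reduced costs: (6.0, 5.0)
  x^k = (0.0, 0.0), subgradient = b - a^T x = 22.0
  y^{k+1} = 0.0 + 0.05*22.0 = 1.1
Step 2: y^k = 1.1, reduced costs: (4.9, 1.7)
  x^k = (0.0, 0.0), subgradient = b - a^T x = 22.0
  y^{k+1} = 1.1 + 0.05*22.0 = 2.2
Step 3: y^k = 2.2, reduced costs: (3.8, -1.6)
  x^k = (0.0, 6.0), subgradient = b - a^T x = 4.0
  y^{k+1} = 2.2 + 0.05*4.0 = 2.4
Step 4: y^k = 2.4, reduced costs: (3.6, -2.2)
  x^k = (0.0, 6.0), subgradient = b - a^T x = 4.0
  y^{k+1} = 2.4 + 0.05*4.0 = 2.6
Dual objective at y_4 = 2.6: reduced costs (3.4, -2.8), box minimizer x = (0.0, 6.0)
g(y_4) = b*y + (c1 - a1*y)*x1 + (c2 - a2*y)*x2 = 22*2.6 + 3.4*0.0 + (-2.8)*6.0 = 57.2 + 0.0 - 16.8 = 40.4


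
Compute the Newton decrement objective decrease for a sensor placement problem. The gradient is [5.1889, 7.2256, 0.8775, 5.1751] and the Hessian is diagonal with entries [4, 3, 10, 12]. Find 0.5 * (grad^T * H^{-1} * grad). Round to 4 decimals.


Step 1: H is diagonal, so H^(-1) * g = [1.2972, 2.4085, 0.0878, 0.4313].
Step 2: g^T H^(-1) g = sum_i g_i^2 / H_ii
  = (5.1889)^2/4 + (7.2256)^2/3 + (0.8775)^2/10 + (5.1751)^2/12
  = 6.7312 + 17.4031 + 0.077 + 2.2318 = 26.4431
Step 3: Objective decrease = 0.5 * g^T H^(-1) g = 13.2215


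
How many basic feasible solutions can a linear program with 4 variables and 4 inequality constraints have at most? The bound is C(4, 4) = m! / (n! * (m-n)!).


Each vertex corresponds to some choice of n active constraints out of m, so the number of vertices is at most C(m, n) = m! / (n!(m-n)!).
m = 4, n = 4
Numerator: 4 * 3 * 2 * 1
Denominator: 4! = 24
C(4, 4) = 1


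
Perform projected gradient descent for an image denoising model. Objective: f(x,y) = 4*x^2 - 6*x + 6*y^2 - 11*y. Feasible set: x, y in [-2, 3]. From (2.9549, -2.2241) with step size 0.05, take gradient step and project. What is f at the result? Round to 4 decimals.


Step 1: Compute gradient at (2.9549, -2.2241).
grad_x = 2*4*2.9549 - 6 = 17.6392
grad_y = 2*6*-2.2241 - 11 = -37.6892
Step 2: Gradient step.
x_raw = 2.9549 - 0.05*17.6392 = 2.0729
y_raw = -2.2241 - 0.05*-37.6892 = -0.3396
Step 3: Project onto [-2, 3].
x_proj = clip(2.0729) = 2.0729
y_proj = clip(-0.3396) = -0.3396
Step 4: Evaluate f.
f(2.0729, -0.3396) = 9.1789


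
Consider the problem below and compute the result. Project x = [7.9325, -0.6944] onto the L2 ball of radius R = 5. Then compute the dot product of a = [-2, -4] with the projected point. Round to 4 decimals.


Step 1: Compute ||x|| (intermediates to 6 decimals).
||x|| = sqrt(7.9325^2 + (-0.6944)^2) = 7.962835
Step 2: Project.
Since ||x|| > R, scale = R/||x|| = 5/7.962835 = 0.627917, proj(x) = scale * x
proj(x) = [4.980952, -0.436026]
Step 3: Dot product.
a^T * proj(x) = -2*4.980952 - 4*(-0.436026) = -8.2178


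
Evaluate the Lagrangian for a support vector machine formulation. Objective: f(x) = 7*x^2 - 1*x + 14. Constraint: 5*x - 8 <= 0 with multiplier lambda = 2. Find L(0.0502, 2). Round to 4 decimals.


Step 1: Evaluate f(x).
f(0.0502) = 7*0.0502^2 - 1*0.0502 + 14 = 13.9674
Step 2: Evaluate g(x).
g(0.0502) = 5*0.0502 - 8 = -7.749
Step 3: Compute Lagrangian.
L = 13.9674 + 2*-7.749 = -1.5306


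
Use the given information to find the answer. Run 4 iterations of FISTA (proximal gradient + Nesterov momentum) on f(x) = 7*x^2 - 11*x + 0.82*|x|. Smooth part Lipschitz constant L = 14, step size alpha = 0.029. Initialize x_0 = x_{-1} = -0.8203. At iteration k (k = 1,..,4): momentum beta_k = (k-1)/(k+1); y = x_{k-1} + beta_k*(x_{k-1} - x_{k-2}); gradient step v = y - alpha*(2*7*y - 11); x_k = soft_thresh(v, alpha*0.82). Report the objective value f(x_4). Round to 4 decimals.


FISTA on f(x) = 7*x^2 - 11*x + 0.82*|x|
L = 14, alpha = 0.029
Iteration 1: beta = 0.0, y = -0.8203 + 0.0*(-0.8203 + 0.8203) = -0.8203
  grad(y) = -22.4842, v = y - alpha*grad = -0.1683
  prox(v) = soft_thresh(-0.1683, 0.0238) = -0.1445
Iteration 2: beta = 0.3333, y = -0.1445 + 0.3333*(-0.1445 + 0.8203) = 0.0808
  grad(y) = -9.8689, v = y - alpha*grad = 0.367
  prox(v) = soft_thresh(0.367, 0.0238) = 0.3432
Iteration 3: beta = 0.5, y = 0.3432 + 0.5*(0.3432 + 0.1445) = 0.5871
  grad(y) = -2.7812, v = y - alpha*grad = 0.6677
  prox(v) = soft_thresh(0.6677, 0.0238) = 0.6439
Iteration 4: beta = 0.6, y = 0.6439 + 0.6*(0.6439 - 0.3432) = 0.8244
  grad(y) = 0.5411, v = y - alpha*grad = 0.8087
  prox(v) = soft_thresh(0.8087, 0.0238) = 0.7849
f(x_4) = 7*0.7849^2 - 11*0.7849 + 0.82*|0.7849| = -3.6778


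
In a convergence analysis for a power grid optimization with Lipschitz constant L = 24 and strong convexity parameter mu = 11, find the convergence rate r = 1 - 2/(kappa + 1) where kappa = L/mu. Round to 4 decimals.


Step 1: Compute the condition number.
kappa = L/mu = 24/11 = 2.1818
Step 2: Compute the convergence rate.
r = 1 - 2/(kappa + 1) = 1 - 2*mu/(L + mu) = (L - mu)/(L + mu) = 13/35 = 0.3714


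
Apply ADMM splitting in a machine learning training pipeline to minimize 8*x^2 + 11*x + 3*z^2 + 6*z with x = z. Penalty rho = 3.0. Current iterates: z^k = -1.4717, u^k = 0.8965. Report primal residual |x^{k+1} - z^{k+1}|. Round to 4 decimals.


ADMM iteration with rho = 3.0, z^k = -1.4717, u^k = 0.8965
Step 1: x-update.
Minimize 8*x^2 + 11*x + (3.0/2)*(x + 1.4717 + 0.8965)^2
FOC: (2*8 + 3.0)*x = -11 + 3.0*(-1.4717 - 0.8965)
x^{k+1} = -0.9529
Step 2: z-update.
Minimize 3*z^2 + 6*z + (3.0/2)*(-0.9529 - z + 0.8965)^2
FOC: (2*3 + 3.0)*z = -6 + 3.0*(-0.9529 + 0.8965)
z^{k+1} = -0.6855
Step 3: u-update.
u^{k+1} = 0.8965 - 0.9529 + 0.6855 = 0.6291
Step 4: Primal residual = |-0.9529 + 0.6855| = 0.2674


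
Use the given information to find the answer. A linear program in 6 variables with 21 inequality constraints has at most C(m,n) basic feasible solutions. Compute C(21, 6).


Each vertex corresponds to some choice of n active constraints out of m, so the number of vertices is at most C(m, n) = m! / (n!(m-n)!).
m = 21, n = 6
Numerator: 21 * 20 * 19 * 18 * 17 * 16
Denominator: 6! = 720
C(21, 6) = 54264


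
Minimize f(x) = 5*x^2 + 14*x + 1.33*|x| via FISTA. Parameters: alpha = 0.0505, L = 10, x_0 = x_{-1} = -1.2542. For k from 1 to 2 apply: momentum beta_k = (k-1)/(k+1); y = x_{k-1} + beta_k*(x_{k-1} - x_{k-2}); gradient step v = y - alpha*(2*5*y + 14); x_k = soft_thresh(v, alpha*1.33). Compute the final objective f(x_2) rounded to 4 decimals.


FISTA on f(x) = 5*x^2 + 14*x + 1.33*|x|
L = 10, alpha = 0.0505
Iteration 1: beta = 0.0, y = -1.2542 + 0.0*(-1.2542 + 1.2542) = -1.2542
  grad(y) = 1.458, v = y - alpha*grad = -1.3278
  prox(v) = soft_thresh(-1.3278, 0.0672) = -1.2607
Iteration 2: beta = 0.3333, y = -1.2607 + 0.3333*(-1.2607 + 1.2542) = -1.2628
  grad(y) = 1.3718, v = y - alpha*grad = -1.3321
  prox(v) = soft_thresh(-1.3321, 0.0672) = -1.2649
f(x_2) = 5*(-1.2649)^2 + 14*(-1.2649) + 1.33*|-1.2649| = -8.0264


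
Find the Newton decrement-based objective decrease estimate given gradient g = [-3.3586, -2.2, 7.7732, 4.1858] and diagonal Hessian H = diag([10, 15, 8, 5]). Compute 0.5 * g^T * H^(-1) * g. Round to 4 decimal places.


Step 1: H is diagonal, so H^(-1) * g = [-0.3359, -0.1467, 0.9717, 0.8372].
Step 2: g^T H^(-1) g = sum_i g_i^2 / H_ii
  = (-3.3586)^2/10 + (-2.2)^2/15 + (7.7732)^2/8 + (4.1858)^2/5
  = 1.128 + 0.3227 + 7.5528 + 3.5042 = 12.5077
Step 3: Objective decrease = 0.5 * g^T H^(-1) g = 6.2539


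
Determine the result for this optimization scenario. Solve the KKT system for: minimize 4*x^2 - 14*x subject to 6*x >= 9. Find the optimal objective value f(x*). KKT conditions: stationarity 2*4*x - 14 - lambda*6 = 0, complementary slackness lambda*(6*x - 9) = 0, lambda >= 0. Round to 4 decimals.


Step 1: Try lambda = 0 (constraint inactive).
Stationarity: 2*4*x - 14 = 0
x* = 14/(2*4) = 1.75
Check constraint: 6*1.75 = 10.5 >= 9 -- satisfied.
Step 2: Compute optimal value.
f(x*) = 4*1.75^2 - 14*1.75 = -12.25


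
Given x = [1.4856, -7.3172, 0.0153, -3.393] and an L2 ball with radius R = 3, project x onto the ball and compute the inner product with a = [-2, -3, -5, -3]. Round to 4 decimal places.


Step 1: Compute ||x|| (intermediates to 6 decimals).
||x|| = sqrt(1.4856^2 + (-7.3172)^2 + 0.0153^2 + (-3.393)^2) = 8.201287
Step 2: Project.
Since ||x|| > R, scale = R/||x|| = 3/8.201287 = 0.365796, proj(x) = scale * x
proj(x) = [0.543427, -2.676602, 0.005597, -1.241146]
Step 3: Dot product.
a^T * proj(x) = -2*0.543427 - 3*(-2.676602) - 5*0.005597 - 3*(-1.241146) = 10.6384


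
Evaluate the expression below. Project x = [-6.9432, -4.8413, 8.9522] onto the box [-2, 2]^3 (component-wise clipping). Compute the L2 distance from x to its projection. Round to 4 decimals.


Project each component onto [-2, 2].
clip(-6.9432) = -2.0, clip(-4.8413) = -2.0, clip(8.9522) = 2.0
Projection = [-2.0, -2.0, 2.0]
Squared diffs: [24.4352, 8.073, 48.3331]
Distance = sqrt(80.8413) = 8.9912


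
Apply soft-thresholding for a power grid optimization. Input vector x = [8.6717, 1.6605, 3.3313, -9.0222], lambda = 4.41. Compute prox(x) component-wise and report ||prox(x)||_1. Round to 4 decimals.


Soft-thresholding with lambda = 4.41:
prox(8.6717) = sign(8.6717)*max(|8.6717| - 4.41, 0) = 4.2617
prox(1.6605) = sign(1.6605)*max(|1.6605| - 4.41, 0) = 0.0
prox(3.3313) = sign(3.3313)*max(|3.3313| - 4.41, 0) = 0.0
prox(-9.0222) = sign(-9.0222)*max(|-9.0222| - 4.41, 0) = -4.6122
prox(x) = [4.2617, 0.0, 0.0, -4.6122]
||prox(x)||_1 = 4.2617 + 0.0 + 0.0 + 4.6122 = 8.8739


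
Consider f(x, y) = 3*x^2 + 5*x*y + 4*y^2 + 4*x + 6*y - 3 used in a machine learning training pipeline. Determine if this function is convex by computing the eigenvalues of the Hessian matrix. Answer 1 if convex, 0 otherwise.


The Hessian of f(x,y) = 3*x^2 + 5*x*y + 4*y^2 + 4*x + 6*y - 3 is:
H = [[6, 5], [5, 8]]
Trace = 6 + 8 = 14
Determinant = 6*8 - (5)^2 = 23
Discriminant = (14)^2 - 4*23 = 104.0
Eigenvalues: lambda_1 = 1.901, lambda_2 = 12.099
The function is convex.

1


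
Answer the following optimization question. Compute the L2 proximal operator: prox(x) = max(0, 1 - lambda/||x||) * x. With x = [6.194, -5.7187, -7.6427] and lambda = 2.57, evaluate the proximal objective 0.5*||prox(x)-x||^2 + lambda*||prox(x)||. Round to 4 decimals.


Step 1: Compute ||x||.
||x|| = 11.3789
Step 2: Compute scaling factor.
scale = max(0, 1 - 2.57/11.3789) = 0.7741
Step 3: prox(x) = [4.795, -4.4271, -5.9165]
||prox(x)|| = 8.8089
Step 4: Proximal objective.
0.5*||prox-x||^2 = 3.3025
lambda*||prox|| = 22.6389
Total = 25.9414


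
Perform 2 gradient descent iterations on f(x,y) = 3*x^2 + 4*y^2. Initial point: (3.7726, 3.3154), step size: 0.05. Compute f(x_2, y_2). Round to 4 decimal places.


Gradient descent on f(x,y) = 3*x^2 + 4*y^2.
Starting point: (3.7726, 3.3154), alpha = 0.05
Step 1: grad_x = 2*3*3.7726 = 22.6356, grad_y = 2*4*3.3154 = 26.5232
  x_1 = 3.7726 - 0.05*22.6356 = 2.6408
  y_1 = 3.3154 - 0.05*26.5232 = 1.9892
Step 2: grad_x = 2*3*2.6408 = 15.8449, grad_y = 2*4*1.9892 = 15.9139
  x_2 = 2.6408 - 0.05*15.8449 = 1.8486
  y_2 = 1.9892 - 0.05*15.9139 = 1.1935
f(1.8486, 1.1935) = 3*1.8486^2 + 4*1.1935^2 = 15.9499


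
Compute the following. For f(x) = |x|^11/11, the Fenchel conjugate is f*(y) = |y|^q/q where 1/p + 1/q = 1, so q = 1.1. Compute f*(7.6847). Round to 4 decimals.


The conjugate exponent q satisfies 1/p + 1/q = 1.
p = 11, so q = 11/(11 - 1) = 1.1
|y|^q = 7.6847^1.1 = 9.423
f*(7.6847) = 9.423 / 1.1 = 8.5664


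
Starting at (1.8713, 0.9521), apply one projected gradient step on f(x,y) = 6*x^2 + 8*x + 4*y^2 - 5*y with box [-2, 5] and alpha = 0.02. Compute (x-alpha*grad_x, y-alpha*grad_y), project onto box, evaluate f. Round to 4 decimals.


Step 1: Compute gradient at (1.8713, 0.9521).
grad_x = 2*6*1.8713 + 8 = 30.4556
grad_y = 2*4*0.9521 - 5 = 2.6168
Step 2: Gradient step.
x_raw = 1.8713 - 0.02*30.4556 = 1.2622
y_raw = 0.9521 - 0.02*2.6168 = 0.8998
Step 3: Project onto [-2, 5].
x_proj = clip(1.2622) = 1.2622
y_proj = clip(0.8998) = 0.8998
Step 4: Evaluate f.
f(1.2622, 0.8998) = 18.3957


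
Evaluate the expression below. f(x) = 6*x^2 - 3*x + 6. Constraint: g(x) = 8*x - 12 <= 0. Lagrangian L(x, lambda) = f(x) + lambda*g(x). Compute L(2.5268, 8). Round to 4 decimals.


Step 1: Evaluate f(x).
f(2.5268) = 6*2.5268^2 - 3*2.5268 + 6 = 36.7279
Step 2: Evaluate g(x).
g(2.5268) = 8*2.5268 - 12 = 8.2144
Step 3: Compute Lagrangian.
L = 36.7279 + 8*8.2144 = 102.4431


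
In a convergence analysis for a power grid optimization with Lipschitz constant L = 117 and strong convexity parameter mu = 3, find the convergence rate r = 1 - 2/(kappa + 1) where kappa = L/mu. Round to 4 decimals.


Step 1: Compute the condition number.
kappa = L/mu = 117/3 = 39.0
Step 2: Compute the convergence rate.
r = 1 - 2/(kappa + 1) = 1 - 2*mu/(L + mu) = (L - mu)/(L + mu) = 114/120 = 0.95


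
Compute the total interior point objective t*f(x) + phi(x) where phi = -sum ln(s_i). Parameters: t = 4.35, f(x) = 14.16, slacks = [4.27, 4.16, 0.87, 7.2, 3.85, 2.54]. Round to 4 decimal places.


Step 1: Compute log-barrier.
ln values: [1.4516, 1.4255, -0.1393, 1.9741, 1.3481, 0.9322]
phi = -(1.4516 + 1.4255 - 0.1393 + 1.9741 + 1.3481 + 0.9322) = -6.9922
Step 2: Compute augmented objective.
t*f(x) = 4.35*14.16 = 61.596
Total = 61.596 - 6.9922 = 54.6038


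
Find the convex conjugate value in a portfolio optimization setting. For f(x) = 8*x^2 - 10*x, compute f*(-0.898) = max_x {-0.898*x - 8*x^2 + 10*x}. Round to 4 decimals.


f*(y) = sup_x {y*x - a*x^2 - b*x} = sup_x {(y-b)*x - a*x^2}
FOC: (y - b) - 2a*x = 0 => x* = (y - b)/(2a)
x* = (-0.898 + 10)/(2*8) = 0.5689
f*(-0.898) = (y-b)^2/(4a) = (-0.898 + 10)^2/(4*8)
= 82.8464/32 = 2.589


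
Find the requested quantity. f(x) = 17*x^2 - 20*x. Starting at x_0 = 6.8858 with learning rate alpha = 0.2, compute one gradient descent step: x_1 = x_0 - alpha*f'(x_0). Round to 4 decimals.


We compute the gradient at x_0 and apply the update.
f'(x) = 34*x - 20
f'(6.8858) = 34*6.8858 - 20 = 214.1172
x_1 = 6.8858 - 0.2*214.1172 = -35.9376


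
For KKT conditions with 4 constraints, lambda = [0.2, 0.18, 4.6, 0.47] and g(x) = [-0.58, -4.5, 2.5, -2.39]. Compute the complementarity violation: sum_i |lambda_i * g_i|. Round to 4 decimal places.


KKT complementary slackness check:
lambda_1 * g_1 = 0.2 * -0.58 = -0.116
lambda_2 * g_2 = 0.18 * -4.5 = -0.81
lambda_3 * g_3 = 4.6 * 2.5 = 11.5
lambda_4 * g_4 = 0.47 * -2.39 = -1.1233
Total violation = 0.116 + 0.81 + 11.5 + 1.1233 = 13.5493


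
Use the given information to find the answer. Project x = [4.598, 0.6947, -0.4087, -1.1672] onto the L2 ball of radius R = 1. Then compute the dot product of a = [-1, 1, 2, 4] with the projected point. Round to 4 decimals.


Step 1: Compute ||x|| (intermediates to 6 decimals).
||x|| = sqrt(4.598^2 + 0.6947^2 + (-0.4087)^2 + (-1.1672)^2) = 4.811819
Step 2: Project.
Since ||x|| > R, scale = R/||x|| = 1/4.811819 = 0.207822, proj(x) = scale * x
proj(x) = [0.955566, 0.144374, -0.084937, -0.24257]
Step 3: Dot product.
a^T * proj(x) = -1*0.955566 + 1*0.144374 + 2*(-0.084937) + 4*(-0.24257) = -1.9513


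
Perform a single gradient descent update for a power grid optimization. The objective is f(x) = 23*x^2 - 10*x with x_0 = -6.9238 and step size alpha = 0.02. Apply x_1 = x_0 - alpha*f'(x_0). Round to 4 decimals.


We compute the gradient at x_0 and apply the update.
f'(x) = 46*x - 10
f'(-6.9238) = 46*-6.9238 - 10 = -328.4948
x_1 = -6.9238 - 0.02*-328.4948 = -0.3539


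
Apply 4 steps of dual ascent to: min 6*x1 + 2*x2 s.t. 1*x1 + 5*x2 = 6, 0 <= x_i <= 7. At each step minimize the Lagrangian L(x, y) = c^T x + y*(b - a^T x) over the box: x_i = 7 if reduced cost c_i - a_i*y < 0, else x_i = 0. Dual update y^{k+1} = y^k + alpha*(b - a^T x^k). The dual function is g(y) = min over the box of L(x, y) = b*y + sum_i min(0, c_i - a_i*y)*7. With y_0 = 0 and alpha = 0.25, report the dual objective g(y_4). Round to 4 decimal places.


Dual ascent for LP: min 6*x1 + 2*x2, 1*x1 + 5*x2 = 6, 0 <= x_i <= 7
Step 1: y^k = 0.0, reduced costs: (6.0, 2.0)
  x^k = (0.0, 0.0), subgradient = b - a^T x = 6.0
  y^{k+1} = 0.0 + 0.25*6.0 = 1.5
Step 2: y^k = 1.5, reduced costs: (4.5, -5.5)
  x^k = (0.0, 7.0), subgradient = b - a^T x = -29.0
  y^{k+1} = 1.5 + 0.25*-29.0 = -5.75
Step 3: y^k = -5.75, reduced costs: (11.75, 30.75)
  x^k = (0.0, 0.0), subgradient = b - a^T x = 6.0
  y^{k+1} = -5.75 + 0.25*6.0 = -4.25
Step 4: y^k = -4.25, reduced costs: (10.25, 23.25)
  x^k = (0.0, 0.0), subgradient = b - a^T x = 6.0
  y^{k+1} = -4.25 + 0.25*6.0 = -2.75
Dual objective at y_4 = -2.75: reduced costs (8.75, 15.75), box minimizer x = (0.0, 0.0)
g(y_4) = b*y + (c1 - a1*y)*x1 + (c2 - a2*y)*x2 = 6*(-2.75) + 8.75*0.0 + 15.75*0.0 = -16.5 + 0.0 + 0.0 = -16.5


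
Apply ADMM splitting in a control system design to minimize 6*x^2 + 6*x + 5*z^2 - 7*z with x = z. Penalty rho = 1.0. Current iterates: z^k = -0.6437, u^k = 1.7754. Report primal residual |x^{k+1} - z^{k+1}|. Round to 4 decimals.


ADMM iteration with rho = 1.0, z^k = -0.6437, u^k = 1.7754
Step 1: x-update.
Minimize 6*x^2 + 6*x + (1.0/2)*(x + 0.6437 + 1.7754)^2
FOC: (2*6 + 1.0)*x = -6 + 1.0*(-0.6437 - 1.7754)
x^{k+1} = -0.6476
Step 2: z-update.
Minimize 5*z^2 - 7*z + (1.0/2)*(-0.6476 - z + 1.7754)^2
FOC: (2*5 + 1.0)*z = 7 + 1.0*(-0.6476 + 1.7754)
z^{k+1} = 0.7389
Step 3: u-update.
u^{k+1} = 1.7754 - 0.6476 - 0.7389 = 0.3889
Step 4: Primal residual = |-0.6476 - 0.7389| = 1.3865


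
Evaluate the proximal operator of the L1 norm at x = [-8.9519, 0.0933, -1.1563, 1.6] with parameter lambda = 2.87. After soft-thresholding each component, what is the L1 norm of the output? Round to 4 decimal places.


Soft-thresholding with lambda = 2.87:
prox(-8.9519) = sign(-8.9519)*max(|-8.9519| - 2.87, 0) = -6.0819
prox(0.0933) = sign(0.0933)*max(|0.0933| - 2.87, 0) = 0.0
prox(-1.1563) = sign(-1.1563)*max(|-1.1563| - 2.87, 0) = 0.0
prox(1.6) = sign(1.6)*max(|1.6| - 2.87, 0) = 0.0
prox(x) = [-6.0819, 0.0, 0.0, 0.0]
||prox(x)||_1 = 6.0819 + 0.0 + 0.0 + 0.0 = 6.0819


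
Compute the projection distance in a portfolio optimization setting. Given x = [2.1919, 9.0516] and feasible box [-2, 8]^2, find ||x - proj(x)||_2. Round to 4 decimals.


Project each component onto [-2, 8].
clip(2.1919) = 2.1919, clip(9.0516) = 8.0
Projection = [2.1919, 8.0]
Squared diffs: [0.0, 1.1059]
Distance = sqrt(1.1059) = 1.0516


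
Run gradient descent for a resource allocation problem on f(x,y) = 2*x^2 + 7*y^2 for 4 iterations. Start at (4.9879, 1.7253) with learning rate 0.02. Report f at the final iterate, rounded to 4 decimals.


Gradient descent on f(x,y) = 2*x^2 + 7*y^2.
Starting point: (4.9879, 1.7253), alpha = 0.02
Step 1: grad_x = 2*2*4.9879 = 19.9516, grad_y = 2*7*1.7253 = 24.1542
  x_1 = 4.9879 - 0.02*19.9516 = 4.5889
  y_1 = 1.7253 - 0.02*24.1542 = 1.2422
Step 2: grad_x = 2*2*4.5889 = 18.3555, grad_y = 2*7*1.2422 = 17.391
  x_2 = 4.5889 - 0.02*18.3555 = 4.2218
  y_2 = 1.2422 - 0.02*17.391 = 0.8944
Step 3: grad_x = 2*2*4.2218 = 16.887, grad_y = 2*7*0.8944 = 12.5215
  x_3 = 4.2218 - 0.02*16.887 = 3.884
  y_3 = 0.8944 - 0.02*12.5215 = 0.644
Step 4: grad_x = 2*2*3.884 = 15.5361, grad_y = 2*7*0.644 = 9.0155
  x_4 = 3.884 - 0.02*15.5361 = 3.5733
  y_4 = 0.644 - 0.02*9.0155 = 0.4637
f(3.5733, 0.4637) = 2*3.5733^2 + 7*0.4637^2 = 27.0417


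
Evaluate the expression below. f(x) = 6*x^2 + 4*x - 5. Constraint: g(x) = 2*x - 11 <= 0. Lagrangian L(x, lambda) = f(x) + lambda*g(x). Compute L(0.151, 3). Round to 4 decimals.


Step 1: Evaluate f(x).
f(0.151) = 6*0.151^2 + 4*0.151 - 5 = -4.2592
Step 2: Evaluate g(x).
g(0.151) = 2*0.151 - 11 = -10.698
Step 3: Compute Lagrangian.
L = -4.2592 + 3*-10.698 = -36.3532
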